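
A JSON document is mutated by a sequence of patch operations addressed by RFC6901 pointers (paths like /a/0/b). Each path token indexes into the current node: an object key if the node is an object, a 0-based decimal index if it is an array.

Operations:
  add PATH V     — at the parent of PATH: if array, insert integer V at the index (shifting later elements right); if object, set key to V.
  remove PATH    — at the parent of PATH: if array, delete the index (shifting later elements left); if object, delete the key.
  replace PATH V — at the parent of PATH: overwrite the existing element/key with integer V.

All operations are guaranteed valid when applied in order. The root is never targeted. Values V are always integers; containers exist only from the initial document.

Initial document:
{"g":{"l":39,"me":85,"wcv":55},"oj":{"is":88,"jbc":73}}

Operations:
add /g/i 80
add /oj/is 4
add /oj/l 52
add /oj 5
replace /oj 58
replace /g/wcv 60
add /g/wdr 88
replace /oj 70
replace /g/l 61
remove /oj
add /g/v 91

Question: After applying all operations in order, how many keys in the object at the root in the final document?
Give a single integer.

Answer: 1

Derivation:
After op 1 (add /g/i 80): {"g":{"i":80,"l":39,"me":85,"wcv":55},"oj":{"is":88,"jbc":73}}
After op 2 (add /oj/is 4): {"g":{"i":80,"l":39,"me":85,"wcv":55},"oj":{"is":4,"jbc":73}}
After op 3 (add /oj/l 52): {"g":{"i":80,"l":39,"me":85,"wcv":55},"oj":{"is":4,"jbc":73,"l":52}}
After op 4 (add /oj 5): {"g":{"i":80,"l":39,"me":85,"wcv":55},"oj":5}
After op 5 (replace /oj 58): {"g":{"i":80,"l":39,"me":85,"wcv":55},"oj":58}
After op 6 (replace /g/wcv 60): {"g":{"i":80,"l":39,"me":85,"wcv":60},"oj":58}
After op 7 (add /g/wdr 88): {"g":{"i":80,"l":39,"me":85,"wcv":60,"wdr":88},"oj":58}
After op 8 (replace /oj 70): {"g":{"i":80,"l":39,"me":85,"wcv":60,"wdr":88},"oj":70}
After op 9 (replace /g/l 61): {"g":{"i":80,"l":61,"me":85,"wcv":60,"wdr":88},"oj":70}
After op 10 (remove /oj): {"g":{"i":80,"l":61,"me":85,"wcv":60,"wdr":88}}
After op 11 (add /g/v 91): {"g":{"i":80,"l":61,"me":85,"v":91,"wcv":60,"wdr":88}}
Size at the root: 1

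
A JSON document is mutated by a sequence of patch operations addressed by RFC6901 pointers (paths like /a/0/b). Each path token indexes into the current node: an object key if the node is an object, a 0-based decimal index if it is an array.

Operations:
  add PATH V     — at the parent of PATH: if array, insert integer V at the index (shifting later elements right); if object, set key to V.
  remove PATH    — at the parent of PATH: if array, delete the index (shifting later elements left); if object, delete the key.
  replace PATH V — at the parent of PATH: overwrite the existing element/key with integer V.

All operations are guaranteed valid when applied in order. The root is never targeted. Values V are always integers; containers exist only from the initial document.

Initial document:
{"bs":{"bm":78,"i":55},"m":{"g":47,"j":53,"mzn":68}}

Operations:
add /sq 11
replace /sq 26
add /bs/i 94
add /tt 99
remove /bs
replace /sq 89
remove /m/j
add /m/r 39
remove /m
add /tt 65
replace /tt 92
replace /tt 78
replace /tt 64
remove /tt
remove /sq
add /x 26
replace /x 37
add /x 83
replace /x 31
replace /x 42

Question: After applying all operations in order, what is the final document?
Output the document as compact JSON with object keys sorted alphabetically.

Answer: {"x":42}

Derivation:
After op 1 (add /sq 11): {"bs":{"bm":78,"i":55},"m":{"g":47,"j":53,"mzn":68},"sq":11}
After op 2 (replace /sq 26): {"bs":{"bm":78,"i":55},"m":{"g":47,"j":53,"mzn":68},"sq":26}
After op 3 (add /bs/i 94): {"bs":{"bm":78,"i":94},"m":{"g":47,"j":53,"mzn":68},"sq":26}
After op 4 (add /tt 99): {"bs":{"bm":78,"i":94},"m":{"g":47,"j":53,"mzn":68},"sq":26,"tt":99}
After op 5 (remove /bs): {"m":{"g":47,"j":53,"mzn":68},"sq":26,"tt":99}
After op 6 (replace /sq 89): {"m":{"g":47,"j":53,"mzn":68},"sq":89,"tt":99}
After op 7 (remove /m/j): {"m":{"g":47,"mzn":68},"sq":89,"tt":99}
After op 8 (add /m/r 39): {"m":{"g":47,"mzn":68,"r":39},"sq":89,"tt":99}
After op 9 (remove /m): {"sq":89,"tt":99}
After op 10 (add /tt 65): {"sq":89,"tt":65}
After op 11 (replace /tt 92): {"sq":89,"tt":92}
After op 12 (replace /tt 78): {"sq":89,"tt":78}
After op 13 (replace /tt 64): {"sq":89,"tt":64}
After op 14 (remove /tt): {"sq":89}
After op 15 (remove /sq): {}
After op 16 (add /x 26): {"x":26}
After op 17 (replace /x 37): {"x":37}
After op 18 (add /x 83): {"x":83}
After op 19 (replace /x 31): {"x":31}
After op 20 (replace /x 42): {"x":42}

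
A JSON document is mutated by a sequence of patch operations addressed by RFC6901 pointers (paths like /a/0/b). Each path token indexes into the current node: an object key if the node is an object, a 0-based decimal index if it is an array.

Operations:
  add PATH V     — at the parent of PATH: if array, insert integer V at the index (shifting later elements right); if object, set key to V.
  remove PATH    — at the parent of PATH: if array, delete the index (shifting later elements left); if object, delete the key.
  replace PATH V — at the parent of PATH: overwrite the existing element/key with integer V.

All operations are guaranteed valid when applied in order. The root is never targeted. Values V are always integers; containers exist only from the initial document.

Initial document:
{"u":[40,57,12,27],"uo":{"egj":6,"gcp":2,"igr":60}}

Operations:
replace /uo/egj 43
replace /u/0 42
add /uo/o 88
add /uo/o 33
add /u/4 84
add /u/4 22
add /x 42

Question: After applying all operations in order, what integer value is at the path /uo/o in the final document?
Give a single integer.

After op 1 (replace /uo/egj 43): {"u":[40,57,12,27],"uo":{"egj":43,"gcp":2,"igr":60}}
After op 2 (replace /u/0 42): {"u":[42,57,12,27],"uo":{"egj":43,"gcp":2,"igr":60}}
After op 3 (add /uo/o 88): {"u":[42,57,12,27],"uo":{"egj":43,"gcp":2,"igr":60,"o":88}}
After op 4 (add /uo/o 33): {"u":[42,57,12,27],"uo":{"egj":43,"gcp":2,"igr":60,"o":33}}
After op 5 (add /u/4 84): {"u":[42,57,12,27,84],"uo":{"egj":43,"gcp":2,"igr":60,"o":33}}
After op 6 (add /u/4 22): {"u":[42,57,12,27,22,84],"uo":{"egj":43,"gcp":2,"igr":60,"o":33}}
After op 7 (add /x 42): {"u":[42,57,12,27,22,84],"uo":{"egj":43,"gcp":2,"igr":60,"o":33},"x":42}
Value at /uo/o: 33

Answer: 33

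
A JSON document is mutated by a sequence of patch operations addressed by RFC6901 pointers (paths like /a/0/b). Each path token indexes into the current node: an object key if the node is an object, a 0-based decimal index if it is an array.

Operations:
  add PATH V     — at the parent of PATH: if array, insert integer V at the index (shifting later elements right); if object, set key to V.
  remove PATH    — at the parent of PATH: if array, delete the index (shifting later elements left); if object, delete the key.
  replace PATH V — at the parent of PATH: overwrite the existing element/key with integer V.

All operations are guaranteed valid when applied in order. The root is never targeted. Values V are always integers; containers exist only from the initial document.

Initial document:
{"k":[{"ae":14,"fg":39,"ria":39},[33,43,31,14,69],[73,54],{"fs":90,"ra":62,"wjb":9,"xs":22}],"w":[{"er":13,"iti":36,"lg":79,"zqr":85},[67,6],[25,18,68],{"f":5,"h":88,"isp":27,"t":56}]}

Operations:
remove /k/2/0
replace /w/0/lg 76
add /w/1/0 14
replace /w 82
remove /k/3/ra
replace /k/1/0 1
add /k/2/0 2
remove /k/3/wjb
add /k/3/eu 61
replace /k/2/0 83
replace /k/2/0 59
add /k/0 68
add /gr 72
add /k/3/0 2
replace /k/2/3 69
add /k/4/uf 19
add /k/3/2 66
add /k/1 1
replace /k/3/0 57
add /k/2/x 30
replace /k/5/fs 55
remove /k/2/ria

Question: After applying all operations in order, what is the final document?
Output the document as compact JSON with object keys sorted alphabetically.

Answer: {"gr":72,"k":[68,1,{"ae":14,"fg":39,"x":30},[57,43,31,69,69],[2,59,66,54],{"eu":61,"fs":55,"uf":19,"xs":22}],"w":82}

Derivation:
After op 1 (remove /k/2/0): {"k":[{"ae":14,"fg":39,"ria":39},[33,43,31,14,69],[54],{"fs":90,"ra":62,"wjb":9,"xs":22}],"w":[{"er":13,"iti":36,"lg":79,"zqr":85},[67,6],[25,18,68],{"f":5,"h":88,"isp":27,"t":56}]}
After op 2 (replace /w/0/lg 76): {"k":[{"ae":14,"fg":39,"ria":39},[33,43,31,14,69],[54],{"fs":90,"ra":62,"wjb":9,"xs":22}],"w":[{"er":13,"iti":36,"lg":76,"zqr":85},[67,6],[25,18,68],{"f":5,"h":88,"isp":27,"t":56}]}
After op 3 (add /w/1/0 14): {"k":[{"ae":14,"fg":39,"ria":39},[33,43,31,14,69],[54],{"fs":90,"ra":62,"wjb":9,"xs":22}],"w":[{"er":13,"iti":36,"lg":76,"zqr":85},[14,67,6],[25,18,68],{"f":5,"h":88,"isp":27,"t":56}]}
After op 4 (replace /w 82): {"k":[{"ae":14,"fg":39,"ria":39},[33,43,31,14,69],[54],{"fs":90,"ra":62,"wjb":9,"xs":22}],"w":82}
After op 5 (remove /k/3/ra): {"k":[{"ae":14,"fg":39,"ria":39},[33,43,31,14,69],[54],{"fs":90,"wjb":9,"xs":22}],"w":82}
After op 6 (replace /k/1/0 1): {"k":[{"ae":14,"fg":39,"ria":39},[1,43,31,14,69],[54],{"fs":90,"wjb":9,"xs":22}],"w":82}
After op 7 (add /k/2/0 2): {"k":[{"ae":14,"fg":39,"ria":39},[1,43,31,14,69],[2,54],{"fs":90,"wjb":9,"xs":22}],"w":82}
After op 8 (remove /k/3/wjb): {"k":[{"ae":14,"fg":39,"ria":39},[1,43,31,14,69],[2,54],{"fs":90,"xs":22}],"w":82}
After op 9 (add /k/3/eu 61): {"k":[{"ae":14,"fg":39,"ria":39},[1,43,31,14,69],[2,54],{"eu":61,"fs":90,"xs":22}],"w":82}
After op 10 (replace /k/2/0 83): {"k":[{"ae":14,"fg":39,"ria":39},[1,43,31,14,69],[83,54],{"eu":61,"fs":90,"xs":22}],"w":82}
After op 11 (replace /k/2/0 59): {"k":[{"ae":14,"fg":39,"ria":39},[1,43,31,14,69],[59,54],{"eu":61,"fs":90,"xs":22}],"w":82}
After op 12 (add /k/0 68): {"k":[68,{"ae":14,"fg":39,"ria":39},[1,43,31,14,69],[59,54],{"eu":61,"fs":90,"xs":22}],"w":82}
After op 13 (add /gr 72): {"gr":72,"k":[68,{"ae":14,"fg":39,"ria":39},[1,43,31,14,69],[59,54],{"eu":61,"fs":90,"xs":22}],"w":82}
After op 14 (add /k/3/0 2): {"gr":72,"k":[68,{"ae":14,"fg":39,"ria":39},[1,43,31,14,69],[2,59,54],{"eu":61,"fs":90,"xs":22}],"w":82}
After op 15 (replace /k/2/3 69): {"gr":72,"k":[68,{"ae":14,"fg":39,"ria":39},[1,43,31,69,69],[2,59,54],{"eu":61,"fs":90,"xs":22}],"w":82}
After op 16 (add /k/4/uf 19): {"gr":72,"k":[68,{"ae":14,"fg":39,"ria":39},[1,43,31,69,69],[2,59,54],{"eu":61,"fs":90,"uf":19,"xs":22}],"w":82}
After op 17 (add /k/3/2 66): {"gr":72,"k":[68,{"ae":14,"fg":39,"ria":39},[1,43,31,69,69],[2,59,66,54],{"eu":61,"fs":90,"uf":19,"xs":22}],"w":82}
After op 18 (add /k/1 1): {"gr":72,"k":[68,1,{"ae":14,"fg":39,"ria":39},[1,43,31,69,69],[2,59,66,54],{"eu":61,"fs":90,"uf":19,"xs":22}],"w":82}
After op 19 (replace /k/3/0 57): {"gr":72,"k":[68,1,{"ae":14,"fg":39,"ria":39},[57,43,31,69,69],[2,59,66,54],{"eu":61,"fs":90,"uf":19,"xs":22}],"w":82}
After op 20 (add /k/2/x 30): {"gr":72,"k":[68,1,{"ae":14,"fg":39,"ria":39,"x":30},[57,43,31,69,69],[2,59,66,54],{"eu":61,"fs":90,"uf":19,"xs":22}],"w":82}
After op 21 (replace /k/5/fs 55): {"gr":72,"k":[68,1,{"ae":14,"fg":39,"ria":39,"x":30},[57,43,31,69,69],[2,59,66,54],{"eu":61,"fs":55,"uf":19,"xs":22}],"w":82}
After op 22 (remove /k/2/ria): {"gr":72,"k":[68,1,{"ae":14,"fg":39,"x":30},[57,43,31,69,69],[2,59,66,54],{"eu":61,"fs":55,"uf":19,"xs":22}],"w":82}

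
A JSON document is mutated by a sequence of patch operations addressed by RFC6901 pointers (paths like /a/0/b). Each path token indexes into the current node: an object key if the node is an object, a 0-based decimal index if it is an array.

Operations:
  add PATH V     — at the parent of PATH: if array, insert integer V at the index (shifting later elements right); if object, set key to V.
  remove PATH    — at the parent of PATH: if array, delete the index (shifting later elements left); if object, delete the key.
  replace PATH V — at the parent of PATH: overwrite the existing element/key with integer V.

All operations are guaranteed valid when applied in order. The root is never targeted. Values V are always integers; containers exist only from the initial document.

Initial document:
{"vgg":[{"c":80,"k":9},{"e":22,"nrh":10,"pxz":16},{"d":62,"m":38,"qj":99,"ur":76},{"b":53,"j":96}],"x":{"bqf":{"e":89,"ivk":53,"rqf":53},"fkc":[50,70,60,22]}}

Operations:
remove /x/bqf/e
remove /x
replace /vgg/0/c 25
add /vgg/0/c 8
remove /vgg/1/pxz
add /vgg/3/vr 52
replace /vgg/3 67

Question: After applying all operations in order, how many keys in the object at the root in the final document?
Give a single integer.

Answer: 1

Derivation:
After op 1 (remove /x/bqf/e): {"vgg":[{"c":80,"k":9},{"e":22,"nrh":10,"pxz":16},{"d":62,"m":38,"qj":99,"ur":76},{"b":53,"j":96}],"x":{"bqf":{"ivk":53,"rqf":53},"fkc":[50,70,60,22]}}
After op 2 (remove /x): {"vgg":[{"c":80,"k":9},{"e":22,"nrh":10,"pxz":16},{"d":62,"m":38,"qj":99,"ur":76},{"b":53,"j":96}]}
After op 3 (replace /vgg/0/c 25): {"vgg":[{"c":25,"k":9},{"e":22,"nrh":10,"pxz":16},{"d":62,"m":38,"qj":99,"ur":76},{"b":53,"j":96}]}
After op 4 (add /vgg/0/c 8): {"vgg":[{"c":8,"k":9},{"e":22,"nrh":10,"pxz":16},{"d":62,"m":38,"qj":99,"ur":76},{"b":53,"j":96}]}
After op 5 (remove /vgg/1/pxz): {"vgg":[{"c":8,"k":9},{"e":22,"nrh":10},{"d":62,"m":38,"qj":99,"ur":76},{"b":53,"j":96}]}
After op 6 (add /vgg/3/vr 52): {"vgg":[{"c":8,"k":9},{"e":22,"nrh":10},{"d":62,"m":38,"qj":99,"ur":76},{"b":53,"j":96,"vr":52}]}
After op 7 (replace /vgg/3 67): {"vgg":[{"c":8,"k":9},{"e":22,"nrh":10},{"d":62,"m":38,"qj":99,"ur":76},67]}
Size at the root: 1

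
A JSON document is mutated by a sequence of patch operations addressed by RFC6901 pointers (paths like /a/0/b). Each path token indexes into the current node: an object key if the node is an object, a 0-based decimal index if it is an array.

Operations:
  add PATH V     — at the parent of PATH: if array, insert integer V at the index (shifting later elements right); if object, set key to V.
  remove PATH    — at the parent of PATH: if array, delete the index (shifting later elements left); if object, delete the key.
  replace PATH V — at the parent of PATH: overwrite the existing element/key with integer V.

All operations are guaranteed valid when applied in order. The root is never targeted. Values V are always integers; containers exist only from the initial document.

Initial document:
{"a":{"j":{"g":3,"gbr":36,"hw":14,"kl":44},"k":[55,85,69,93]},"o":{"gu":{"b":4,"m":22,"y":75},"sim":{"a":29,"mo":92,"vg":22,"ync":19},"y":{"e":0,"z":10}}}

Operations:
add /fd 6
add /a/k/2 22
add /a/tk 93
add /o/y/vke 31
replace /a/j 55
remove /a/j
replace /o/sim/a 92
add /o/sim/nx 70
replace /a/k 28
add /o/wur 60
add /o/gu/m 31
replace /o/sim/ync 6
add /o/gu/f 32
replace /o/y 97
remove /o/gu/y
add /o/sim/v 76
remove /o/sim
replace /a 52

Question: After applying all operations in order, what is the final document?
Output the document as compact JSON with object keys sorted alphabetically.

Answer: {"a":52,"fd":6,"o":{"gu":{"b":4,"f":32,"m":31},"wur":60,"y":97}}

Derivation:
After op 1 (add /fd 6): {"a":{"j":{"g":3,"gbr":36,"hw":14,"kl":44},"k":[55,85,69,93]},"fd":6,"o":{"gu":{"b":4,"m":22,"y":75},"sim":{"a":29,"mo":92,"vg":22,"ync":19},"y":{"e":0,"z":10}}}
After op 2 (add /a/k/2 22): {"a":{"j":{"g":3,"gbr":36,"hw":14,"kl":44},"k":[55,85,22,69,93]},"fd":6,"o":{"gu":{"b":4,"m":22,"y":75},"sim":{"a":29,"mo":92,"vg":22,"ync":19},"y":{"e":0,"z":10}}}
After op 3 (add /a/tk 93): {"a":{"j":{"g":3,"gbr":36,"hw":14,"kl":44},"k":[55,85,22,69,93],"tk":93},"fd":6,"o":{"gu":{"b":4,"m":22,"y":75},"sim":{"a":29,"mo":92,"vg":22,"ync":19},"y":{"e":0,"z":10}}}
After op 4 (add /o/y/vke 31): {"a":{"j":{"g":3,"gbr":36,"hw":14,"kl":44},"k":[55,85,22,69,93],"tk":93},"fd":6,"o":{"gu":{"b":4,"m":22,"y":75},"sim":{"a":29,"mo":92,"vg":22,"ync":19},"y":{"e":0,"vke":31,"z":10}}}
After op 5 (replace /a/j 55): {"a":{"j":55,"k":[55,85,22,69,93],"tk":93},"fd":6,"o":{"gu":{"b":4,"m":22,"y":75},"sim":{"a":29,"mo":92,"vg":22,"ync":19},"y":{"e":0,"vke":31,"z":10}}}
After op 6 (remove /a/j): {"a":{"k":[55,85,22,69,93],"tk":93},"fd":6,"o":{"gu":{"b":4,"m":22,"y":75},"sim":{"a":29,"mo":92,"vg":22,"ync":19},"y":{"e":0,"vke":31,"z":10}}}
After op 7 (replace /o/sim/a 92): {"a":{"k":[55,85,22,69,93],"tk":93},"fd":6,"o":{"gu":{"b":4,"m":22,"y":75},"sim":{"a":92,"mo":92,"vg":22,"ync":19},"y":{"e":0,"vke":31,"z":10}}}
After op 8 (add /o/sim/nx 70): {"a":{"k":[55,85,22,69,93],"tk":93},"fd":6,"o":{"gu":{"b":4,"m":22,"y":75},"sim":{"a":92,"mo":92,"nx":70,"vg":22,"ync":19},"y":{"e":0,"vke":31,"z":10}}}
After op 9 (replace /a/k 28): {"a":{"k":28,"tk":93},"fd":6,"o":{"gu":{"b":4,"m":22,"y":75},"sim":{"a":92,"mo":92,"nx":70,"vg":22,"ync":19},"y":{"e":0,"vke":31,"z":10}}}
After op 10 (add /o/wur 60): {"a":{"k":28,"tk":93},"fd":6,"o":{"gu":{"b":4,"m":22,"y":75},"sim":{"a":92,"mo":92,"nx":70,"vg":22,"ync":19},"wur":60,"y":{"e":0,"vke":31,"z":10}}}
After op 11 (add /o/gu/m 31): {"a":{"k":28,"tk":93},"fd":6,"o":{"gu":{"b":4,"m":31,"y":75},"sim":{"a":92,"mo":92,"nx":70,"vg":22,"ync":19},"wur":60,"y":{"e":0,"vke":31,"z":10}}}
After op 12 (replace /o/sim/ync 6): {"a":{"k":28,"tk":93},"fd":6,"o":{"gu":{"b":4,"m":31,"y":75},"sim":{"a":92,"mo":92,"nx":70,"vg":22,"ync":6},"wur":60,"y":{"e":0,"vke":31,"z":10}}}
After op 13 (add /o/gu/f 32): {"a":{"k":28,"tk":93},"fd":6,"o":{"gu":{"b":4,"f":32,"m":31,"y":75},"sim":{"a":92,"mo":92,"nx":70,"vg":22,"ync":6},"wur":60,"y":{"e":0,"vke":31,"z":10}}}
After op 14 (replace /o/y 97): {"a":{"k":28,"tk":93},"fd":6,"o":{"gu":{"b":4,"f":32,"m":31,"y":75},"sim":{"a":92,"mo":92,"nx":70,"vg":22,"ync":6},"wur":60,"y":97}}
After op 15 (remove /o/gu/y): {"a":{"k":28,"tk":93},"fd":6,"o":{"gu":{"b":4,"f":32,"m":31},"sim":{"a":92,"mo":92,"nx":70,"vg":22,"ync":6},"wur":60,"y":97}}
After op 16 (add /o/sim/v 76): {"a":{"k":28,"tk":93},"fd":6,"o":{"gu":{"b":4,"f":32,"m":31},"sim":{"a":92,"mo":92,"nx":70,"v":76,"vg":22,"ync":6},"wur":60,"y":97}}
After op 17 (remove /o/sim): {"a":{"k":28,"tk":93},"fd":6,"o":{"gu":{"b":4,"f":32,"m":31},"wur":60,"y":97}}
After op 18 (replace /a 52): {"a":52,"fd":6,"o":{"gu":{"b":4,"f":32,"m":31},"wur":60,"y":97}}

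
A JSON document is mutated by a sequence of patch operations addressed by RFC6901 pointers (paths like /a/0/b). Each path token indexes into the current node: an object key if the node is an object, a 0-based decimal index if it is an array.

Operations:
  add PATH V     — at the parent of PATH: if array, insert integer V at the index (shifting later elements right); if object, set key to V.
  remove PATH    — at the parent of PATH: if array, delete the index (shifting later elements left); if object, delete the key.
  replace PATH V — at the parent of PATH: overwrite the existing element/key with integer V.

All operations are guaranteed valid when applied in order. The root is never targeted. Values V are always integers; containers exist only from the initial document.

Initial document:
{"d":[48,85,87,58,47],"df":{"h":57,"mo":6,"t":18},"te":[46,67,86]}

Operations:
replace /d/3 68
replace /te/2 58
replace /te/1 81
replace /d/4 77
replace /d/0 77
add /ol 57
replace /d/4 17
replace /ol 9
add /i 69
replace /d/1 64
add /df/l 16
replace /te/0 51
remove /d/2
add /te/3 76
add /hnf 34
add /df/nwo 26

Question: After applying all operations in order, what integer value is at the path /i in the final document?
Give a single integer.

After op 1 (replace /d/3 68): {"d":[48,85,87,68,47],"df":{"h":57,"mo":6,"t":18},"te":[46,67,86]}
After op 2 (replace /te/2 58): {"d":[48,85,87,68,47],"df":{"h":57,"mo":6,"t":18},"te":[46,67,58]}
After op 3 (replace /te/1 81): {"d":[48,85,87,68,47],"df":{"h":57,"mo":6,"t":18},"te":[46,81,58]}
After op 4 (replace /d/4 77): {"d":[48,85,87,68,77],"df":{"h":57,"mo":6,"t":18},"te":[46,81,58]}
After op 5 (replace /d/0 77): {"d":[77,85,87,68,77],"df":{"h":57,"mo":6,"t":18},"te":[46,81,58]}
After op 6 (add /ol 57): {"d":[77,85,87,68,77],"df":{"h":57,"mo":6,"t":18},"ol":57,"te":[46,81,58]}
After op 7 (replace /d/4 17): {"d":[77,85,87,68,17],"df":{"h":57,"mo":6,"t":18},"ol":57,"te":[46,81,58]}
After op 8 (replace /ol 9): {"d":[77,85,87,68,17],"df":{"h":57,"mo":6,"t":18},"ol":9,"te":[46,81,58]}
After op 9 (add /i 69): {"d":[77,85,87,68,17],"df":{"h":57,"mo":6,"t":18},"i":69,"ol":9,"te":[46,81,58]}
After op 10 (replace /d/1 64): {"d":[77,64,87,68,17],"df":{"h":57,"mo":6,"t":18},"i":69,"ol":9,"te":[46,81,58]}
After op 11 (add /df/l 16): {"d":[77,64,87,68,17],"df":{"h":57,"l":16,"mo":6,"t":18},"i":69,"ol":9,"te":[46,81,58]}
After op 12 (replace /te/0 51): {"d":[77,64,87,68,17],"df":{"h":57,"l":16,"mo":6,"t":18},"i":69,"ol":9,"te":[51,81,58]}
After op 13 (remove /d/2): {"d":[77,64,68,17],"df":{"h":57,"l":16,"mo":6,"t":18},"i":69,"ol":9,"te":[51,81,58]}
After op 14 (add /te/3 76): {"d":[77,64,68,17],"df":{"h":57,"l":16,"mo":6,"t":18},"i":69,"ol":9,"te":[51,81,58,76]}
After op 15 (add /hnf 34): {"d":[77,64,68,17],"df":{"h":57,"l":16,"mo":6,"t":18},"hnf":34,"i":69,"ol":9,"te":[51,81,58,76]}
After op 16 (add /df/nwo 26): {"d":[77,64,68,17],"df":{"h":57,"l":16,"mo":6,"nwo":26,"t":18},"hnf":34,"i":69,"ol":9,"te":[51,81,58,76]}
Value at /i: 69

Answer: 69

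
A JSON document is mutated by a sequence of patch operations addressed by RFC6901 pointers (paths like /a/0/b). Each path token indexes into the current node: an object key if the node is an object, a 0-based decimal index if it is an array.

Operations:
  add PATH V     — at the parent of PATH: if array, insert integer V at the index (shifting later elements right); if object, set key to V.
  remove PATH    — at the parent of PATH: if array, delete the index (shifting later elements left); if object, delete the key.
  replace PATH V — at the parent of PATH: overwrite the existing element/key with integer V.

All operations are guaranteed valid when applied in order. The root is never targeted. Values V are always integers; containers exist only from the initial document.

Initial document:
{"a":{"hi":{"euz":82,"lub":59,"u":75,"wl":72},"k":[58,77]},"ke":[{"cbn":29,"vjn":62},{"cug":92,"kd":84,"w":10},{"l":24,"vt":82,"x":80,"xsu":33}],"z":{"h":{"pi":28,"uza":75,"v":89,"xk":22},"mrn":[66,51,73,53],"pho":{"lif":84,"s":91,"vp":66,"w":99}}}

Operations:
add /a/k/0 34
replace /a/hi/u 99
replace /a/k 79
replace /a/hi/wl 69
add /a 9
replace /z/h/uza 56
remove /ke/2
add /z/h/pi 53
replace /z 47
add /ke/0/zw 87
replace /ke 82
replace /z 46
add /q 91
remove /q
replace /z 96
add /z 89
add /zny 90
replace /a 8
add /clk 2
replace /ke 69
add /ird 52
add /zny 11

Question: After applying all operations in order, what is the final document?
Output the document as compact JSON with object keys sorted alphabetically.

Answer: {"a":8,"clk":2,"ird":52,"ke":69,"z":89,"zny":11}

Derivation:
After op 1 (add /a/k/0 34): {"a":{"hi":{"euz":82,"lub":59,"u":75,"wl":72},"k":[34,58,77]},"ke":[{"cbn":29,"vjn":62},{"cug":92,"kd":84,"w":10},{"l":24,"vt":82,"x":80,"xsu":33}],"z":{"h":{"pi":28,"uza":75,"v":89,"xk":22},"mrn":[66,51,73,53],"pho":{"lif":84,"s":91,"vp":66,"w":99}}}
After op 2 (replace /a/hi/u 99): {"a":{"hi":{"euz":82,"lub":59,"u":99,"wl":72},"k":[34,58,77]},"ke":[{"cbn":29,"vjn":62},{"cug":92,"kd":84,"w":10},{"l":24,"vt":82,"x":80,"xsu":33}],"z":{"h":{"pi":28,"uza":75,"v":89,"xk":22},"mrn":[66,51,73,53],"pho":{"lif":84,"s":91,"vp":66,"w":99}}}
After op 3 (replace /a/k 79): {"a":{"hi":{"euz":82,"lub":59,"u":99,"wl":72},"k":79},"ke":[{"cbn":29,"vjn":62},{"cug":92,"kd":84,"w":10},{"l":24,"vt":82,"x":80,"xsu":33}],"z":{"h":{"pi":28,"uza":75,"v":89,"xk":22},"mrn":[66,51,73,53],"pho":{"lif":84,"s":91,"vp":66,"w":99}}}
After op 4 (replace /a/hi/wl 69): {"a":{"hi":{"euz":82,"lub":59,"u":99,"wl":69},"k":79},"ke":[{"cbn":29,"vjn":62},{"cug":92,"kd":84,"w":10},{"l":24,"vt":82,"x":80,"xsu":33}],"z":{"h":{"pi":28,"uza":75,"v":89,"xk":22},"mrn":[66,51,73,53],"pho":{"lif":84,"s":91,"vp":66,"w":99}}}
After op 5 (add /a 9): {"a":9,"ke":[{"cbn":29,"vjn":62},{"cug":92,"kd":84,"w":10},{"l":24,"vt":82,"x":80,"xsu":33}],"z":{"h":{"pi":28,"uza":75,"v":89,"xk":22},"mrn":[66,51,73,53],"pho":{"lif":84,"s":91,"vp":66,"w":99}}}
After op 6 (replace /z/h/uza 56): {"a":9,"ke":[{"cbn":29,"vjn":62},{"cug":92,"kd":84,"w":10},{"l":24,"vt":82,"x":80,"xsu":33}],"z":{"h":{"pi":28,"uza":56,"v":89,"xk":22},"mrn":[66,51,73,53],"pho":{"lif":84,"s":91,"vp":66,"w":99}}}
After op 7 (remove /ke/2): {"a":9,"ke":[{"cbn":29,"vjn":62},{"cug":92,"kd":84,"w":10}],"z":{"h":{"pi":28,"uza":56,"v":89,"xk":22},"mrn":[66,51,73,53],"pho":{"lif":84,"s":91,"vp":66,"w":99}}}
After op 8 (add /z/h/pi 53): {"a":9,"ke":[{"cbn":29,"vjn":62},{"cug":92,"kd":84,"w":10}],"z":{"h":{"pi":53,"uza":56,"v":89,"xk":22},"mrn":[66,51,73,53],"pho":{"lif":84,"s":91,"vp":66,"w":99}}}
After op 9 (replace /z 47): {"a":9,"ke":[{"cbn":29,"vjn":62},{"cug":92,"kd":84,"w":10}],"z":47}
After op 10 (add /ke/0/zw 87): {"a":9,"ke":[{"cbn":29,"vjn":62,"zw":87},{"cug":92,"kd":84,"w":10}],"z":47}
After op 11 (replace /ke 82): {"a":9,"ke":82,"z":47}
After op 12 (replace /z 46): {"a":9,"ke":82,"z":46}
After op 13 (add /q 91): {"a":9,"ke":82,"q":91,"z":46}
After op 14 (remove /q): {"a":9,"ke":82,"z":46}
After op 15 (replace /z 96): {"a":9,"ke":82,"z":96}
After op 16 (add /z 89): {"a":9,"ke":82,"z":89}
After op 17 (add /zny 90): {"a":9,"ke":82,"z":89,"zny":90}
After op 18 (replace /a 8): {"a":8,"ke":82,"z":89,"zny":90}
After op 19 (add /clk 2): {"a":8,"clk":2,"ke":82,"z":89,"zny":90}
After op 20 (replace /ke 69): {"a":8,"clk":2,"ke":69,"z":89,"zny":90}
After op 21 (add /ird 52): {"a":8,"clk":2,"ird":52,"ke":69,"z":89,"zny":90}
After op 22 (add /zny 11): {"a":8,"clk":2,"ird":52,"ke":69,"z":89,"zny":11}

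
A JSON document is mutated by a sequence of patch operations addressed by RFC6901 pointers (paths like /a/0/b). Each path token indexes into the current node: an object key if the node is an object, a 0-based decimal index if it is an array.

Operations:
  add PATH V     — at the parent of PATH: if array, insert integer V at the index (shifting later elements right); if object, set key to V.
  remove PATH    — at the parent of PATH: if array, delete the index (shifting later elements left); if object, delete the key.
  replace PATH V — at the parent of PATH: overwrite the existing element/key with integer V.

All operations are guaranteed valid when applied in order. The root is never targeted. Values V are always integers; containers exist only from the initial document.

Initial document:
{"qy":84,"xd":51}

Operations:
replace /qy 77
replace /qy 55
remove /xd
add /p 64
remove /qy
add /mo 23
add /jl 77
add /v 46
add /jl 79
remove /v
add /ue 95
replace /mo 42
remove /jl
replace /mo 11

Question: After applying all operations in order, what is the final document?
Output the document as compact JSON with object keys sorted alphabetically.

After op 1 (replace /qy 77): {"qy":77,"xd":51}
After op 2 (replace /qy 55): {"qy":55,"xd":51}
After op 3 (remove /xd): {"qy":55}
After op 4 (add /p 64): {"p":64,"qy":55}
After op 5 (remove /qy): {"p":64}
After op 6 (add /mo 23): {"mo":23,"p":64}
After op 7 (add /jl 77): {"jl":77,"mo":23,"p":64}
After op 8 (add /v 46): {"jl":77,"mo":23,"p":64,"v":46}
After op 9 (add /jl 79): {"jl":79,"mo":23,"p":64,"v":46}
After op 10 (remove /v): {"jl":79,"mo":23,"p":64}
After op 11 (add /ue 95): {"jl":79,"mo":23,"p":64,"ue":95}
After op 12 (replace /mo 42): {"jl":79,"mo":42,"p":64,"ue":95}
After op 13 (remove /jl): {"mo":42,"p":64,"ue":95}
After op 14 (replace /mo 11): {"mo":11,"p":64,"ue":95}

Answer: {"mo":11,"p":64,"ue":95}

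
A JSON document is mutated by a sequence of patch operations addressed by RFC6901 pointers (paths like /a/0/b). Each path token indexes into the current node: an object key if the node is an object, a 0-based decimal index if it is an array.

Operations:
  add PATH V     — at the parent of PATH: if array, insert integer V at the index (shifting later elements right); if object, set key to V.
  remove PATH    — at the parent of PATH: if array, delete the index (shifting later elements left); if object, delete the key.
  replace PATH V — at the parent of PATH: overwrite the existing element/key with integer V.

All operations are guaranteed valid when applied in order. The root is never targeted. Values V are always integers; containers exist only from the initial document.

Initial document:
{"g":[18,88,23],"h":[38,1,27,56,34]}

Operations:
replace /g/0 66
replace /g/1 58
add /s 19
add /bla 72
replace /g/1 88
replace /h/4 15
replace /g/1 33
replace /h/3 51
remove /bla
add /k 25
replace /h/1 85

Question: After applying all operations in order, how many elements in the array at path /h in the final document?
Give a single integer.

After op 1 (replace /g/0 66): {"g":[66,88,23],"h":[38,1,27,56,34]}
After op 2 (replace /g/1 58): {"g":[66,58,23],"h":[38,1,27,56,34]}
After op 3 (add /s 19): {"g":[66,58,23],"h":[38,1,27,56,34],"s":19}
After op 4 (add /bla 72): {"bla":72,"g":[66,58,23],"h":[38,1,27,56,34],"s":19}
After op 5 (replace /g/1 88): {"bla":72,"g":[66,88,23],"h":[38,1,27,56,34],"s":19}
After op 6 (replace /h/4 15): {"bla":72,"g":[66,88,23],"h":[38,1,27,56,15],"s":19}
After op 7 (replace /g/1 33): {"bla":72,"g":[66,33,23],"h":[38,1,27,56,15],"s":19}
After op 8 (replace /h/3 51): {"bla":72,"g":[66,33,23],"h":[38,1,27,51,15],"s":19}
After op 9 (remove /bla): {"g":[66,33,23],"h":[38,1,27,51,15],"s":19}
After op 10 (add /k 25): {"g":[66,33,23],"h":[38,1,27,51,15],"k":25,"s":19}
After op 11 (replace /h/1 85): {"g":[66,33,23],"h":[38,85,27,51,15],"k":25,"s":19}
Size at path /h: 5

Answer: 5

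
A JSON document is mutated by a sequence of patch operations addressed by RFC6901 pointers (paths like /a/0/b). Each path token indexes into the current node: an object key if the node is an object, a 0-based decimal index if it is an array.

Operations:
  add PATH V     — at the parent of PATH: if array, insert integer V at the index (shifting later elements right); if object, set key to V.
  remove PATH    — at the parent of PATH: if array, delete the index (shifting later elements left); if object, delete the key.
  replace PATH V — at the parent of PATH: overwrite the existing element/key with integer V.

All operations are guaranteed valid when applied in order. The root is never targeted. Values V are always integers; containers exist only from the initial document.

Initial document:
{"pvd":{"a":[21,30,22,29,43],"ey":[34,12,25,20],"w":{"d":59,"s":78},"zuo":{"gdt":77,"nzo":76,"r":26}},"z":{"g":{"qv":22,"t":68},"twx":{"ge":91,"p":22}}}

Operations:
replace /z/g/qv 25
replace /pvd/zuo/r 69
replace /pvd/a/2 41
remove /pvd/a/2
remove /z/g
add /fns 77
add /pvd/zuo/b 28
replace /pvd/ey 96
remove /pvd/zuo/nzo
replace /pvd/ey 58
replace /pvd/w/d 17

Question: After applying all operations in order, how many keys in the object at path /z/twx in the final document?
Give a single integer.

Answer: 2

Derivation:
After op 1 (replace /z/g/qv 25): {"pvd":{"a":[21,30,22,29,43],"ey":[34,12,25,20],"w":{"d":59,"s":78},"zuo":{"gdt":77,"nzo":76,"r":26}},"z":{"g":{"qv":25,"t":68},"twx":{"ge":91,"p":22}}}
After op 2 (replace /pvd/zuo/r 69): {"pvd":{"a":[21,30,22,29,43],"ey":[34,12,25,20],"w":{"d":59,"s":78},"zuo":{"gdt":77,"nzo":76,"r":69}},"z":{"g":{"qv":25,"t":68},"twx":{"ge":91,"p":22}}}
After op 3 (replace /pvd/a/2 41): {"pvd":{"a":[21,30,41,29,43],"ey":[34,12,25,20],"w":{"d":59,"s":78},"zuo":{"gdt":77,"nzo":76,"r":69}},"z":{"g":{"qv":25,"t":68},"twx":{"ge":91,"p":22}}}
After op 4 (remove /pvd/a/2): {"pvd":{"a":[21,30,29,43],"ey":[34,12,25,20],"w":{"d":59,"s":78},"zuo":{"gdt":77,"nzo":76,"r":69}},"z":{"g":{"qv":25,"t":68},"twx":{"ge":91,"p":22}}}
After op 5 (remove /z/g): {"pvd":{"a":[21,30,29,43],"ey":[34,12,25,20],"w":{"d":59,"s":78},"zuo":{"gdt":77,"nzo":76,"r":69}},"z":{"twx":{"ge":91,"p":22}}}
After op 6 (add /fns 77): {"fns":77,"pvd":{"a":[21,30,29,43],"ey":[34,12,25,20],"w":{"d":59,"s":78},"zuo":{"gdt":77,"nzo":76,"r":69}},"z":{"twx":{"ge":91,"p":22}}}
After op 7 (add /pvd/zuo/b 28): {"fns":77,"pvd":{"a":[21,30,29,43],"ey":[34,12,25,20],"w":{"d":59,"s":78},"zuo":{"b":28,"gdt":77,"nzo":76,"r":69}},"z":{"twx":{"ge":91,"p":22}}}
After op 8 (replace /pvd/ey 96): {"fns":77,"pvd":{"a":[21,30,29,43],"ey":96,"w":{"d":59,"s":78},"zuo":{"b":28,"gdt":77,"nzo":76,"r":69}},"z":{"twx":{"ge":91,"p":22}}}
After op 9 (remove /pvd/zuo/nzo): {"fns":77,"pvd":{"a":[21,30,29,43],"ey":96,"w":{"d":59,"s":78},"zuo":{"b":28,"gdt":77,"r":69}},"z":{"twx":{"ge":91,"p":22}}}
After op 10 (replace /pvd/ey 58): {"fns":77,"pvd":{"a":[21,30,29,43],"ey":58,"w":{"d":59,"s":78},"zuo":{"b":28,"gdt":77,"r":69}},"z":{"twx":{"ge":91,"p":22}}}
After op 11 (replace /pvd/w/d 17): {"fns":77,"pvd":{"a":[21,30,29,43],"ey":58,"w":{"d":17,"s":78},"zuo":{"b":28,"gdt":77,"r":69}},"z":{"twx":{"ge":91,"p":22}}}
Size at path /z/twx: 2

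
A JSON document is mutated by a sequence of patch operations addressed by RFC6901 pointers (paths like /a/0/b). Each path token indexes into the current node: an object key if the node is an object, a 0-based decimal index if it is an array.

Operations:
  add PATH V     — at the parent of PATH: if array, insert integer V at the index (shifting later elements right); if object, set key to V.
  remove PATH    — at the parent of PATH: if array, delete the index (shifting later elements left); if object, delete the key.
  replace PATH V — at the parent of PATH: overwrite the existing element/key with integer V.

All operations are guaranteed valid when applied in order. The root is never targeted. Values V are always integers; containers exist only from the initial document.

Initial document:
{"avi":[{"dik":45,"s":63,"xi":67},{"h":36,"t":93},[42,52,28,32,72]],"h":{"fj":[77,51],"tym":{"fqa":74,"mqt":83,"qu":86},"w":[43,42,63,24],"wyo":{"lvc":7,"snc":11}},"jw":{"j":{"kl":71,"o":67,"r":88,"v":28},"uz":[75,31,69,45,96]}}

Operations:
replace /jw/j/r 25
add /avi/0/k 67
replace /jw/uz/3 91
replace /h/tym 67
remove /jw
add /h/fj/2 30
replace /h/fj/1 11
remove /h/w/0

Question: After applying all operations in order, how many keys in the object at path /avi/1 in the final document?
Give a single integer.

Answer: 2

Derivation:
After op 1 (replace /jw/j/r 25): {"avi":[{"dik":45,"s":63,"xi":67},{"h":36,"t":93},[42,52,28,32,72]],"h":{"fj":[77,51],"tym":{"fqa":74,"mqt":83,"qu":86},"w":[43,42,63,24],"wyo":{"lvc":7,"snc":11}},"jw":{"j":{"kl":71,"o":67,"r":25,"v":28},"uz":[75,31,69,45,96]}}
After op 2 (add /avi/0/k 67): {"avi":[{"dik":45,"k":67,"s":63,"xi":67},{"h":36,"t":93},[42,52,28,32,72]],"h":{"fj":[77,51],"tym":{"fqa":74,"mqt":83,"qu":86},"w":[43,42,63,24],"wyo":{"lvc":7,"snc":11}},"jw":{"j":{"kl":71,"o":67,"r":25,"v":28},"uz":[75,31,69,45,96]}}
After op 3 (replace /jw/uz/3 91): {"avi":[{"dik":45,"k":67,"s":63,"xi":67},{"h":36,"t":93},[42,52,28,32,72]],"h":{"fj":[77,51],"tym":{"fqa":74,"mqt":83,"qu":86},"w":[43,42,63,24],"wyo":{"lvc":7,"snc":11}},"jw":{"j":{"kl":71,"o":67,"r":25,"v":28},"uz":[75,31,69,91,96]}}
After op 4 (replace /h/tym 67): {"avi":[{"dik":45,"k":67,"s":63,"xi":67},{"h":36,"t":93},[42,52,28,32,72]],"h":{"fj":[77,51],"tym":67,"w":[43,42,63,24],"wyo":{"lvc":7,"snc":11}},"jw":{"j":{"kl":71,"o":67,"r":25,"v":28},"uz":[75,31,69,91,96]}}
After op 5 (remove /jw): {"avi":[{"dik":45,"k":67,"s":63,"xi":67},{"h":36,"t":93},[42,52,28,32,72]],"h":{"fj":[77,51],"tym":67,"w":[43,42,63,24],"wyo":{"lvc":7,"snc":11}}}
After op 6 (add /h/fj/2 30): {"avi":[{"dik":45,"k":67,"s":63,"xi":67},{"h":36,"t":93},[42,52,28,32,72]],"h":{"fj":[77,51,30],"tym":67,"w":[43,42,63,24],"wyo":{"lvc":7,"snc":11}}}
After op 7 (replace /h/fj/1 11): {"avi":[{"dik":45,"k":67,"s":63,"xi":67},{"h":36,"t":93},[42,52,28,32,72]],"h":{"fj":[77,11,30],"tym":67,"w":[43,42,63,24],"wyo":{"lvc":7,"snc":11}}}
After op 8 (remove /h/w/0): {"avi":[{"dik":45,"k":67,"s":63,"xi":67},{"h":36,"t":93},[42,52,28,32,72]],"h":{"fj":[77,11,30],"tym":67,"w":[42,63,24],"wyo":{"lvc":7,"snc":11}}}
Size at path /avi/1: 2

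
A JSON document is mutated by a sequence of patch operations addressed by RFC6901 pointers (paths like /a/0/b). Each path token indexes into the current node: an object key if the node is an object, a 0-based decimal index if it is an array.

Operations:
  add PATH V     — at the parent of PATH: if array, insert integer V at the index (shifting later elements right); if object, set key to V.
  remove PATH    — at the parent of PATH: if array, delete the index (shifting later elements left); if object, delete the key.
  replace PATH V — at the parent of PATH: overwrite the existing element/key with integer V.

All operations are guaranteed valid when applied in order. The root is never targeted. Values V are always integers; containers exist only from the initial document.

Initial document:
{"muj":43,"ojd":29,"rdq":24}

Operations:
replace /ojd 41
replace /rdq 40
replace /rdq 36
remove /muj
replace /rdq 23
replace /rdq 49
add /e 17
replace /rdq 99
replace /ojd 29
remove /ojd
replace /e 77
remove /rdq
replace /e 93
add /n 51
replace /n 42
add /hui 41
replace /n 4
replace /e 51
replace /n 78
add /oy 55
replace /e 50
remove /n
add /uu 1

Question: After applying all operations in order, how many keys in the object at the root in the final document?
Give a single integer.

Answer: 4

Derivation:
After op 1 (replace /ojd 41): {"muj":43,"ojd":41,"rdq":24}
After op 2 (replace /rdq 40): {"muj":43,"ojd":41,"rdq":40}
After op 3 (replace /rdq 36): {"muj":43,"ojd":41,"rdq":36}
After op 4 (remove /muj): {"ojd":41,"rdq":36}
After op 5 (replace /rdq 23): {"ojd":41,"rdq":23}
After op 6 (replace /rdq 49): {"ojd":41,"rdq":49}
After op 7 (add /e 17): {"e":17,"ojd":41,"rdq":49}
After op 8 (replace /rdq 99): {"e":17,"ojd":41,"rdq":99}
After op 9 (replace /ojd 29): {"e":17,"ojd":29,"rdq":99}
After op 10 (remove /ojd): {"e":17,"rdq":99}
After op 11 (replace /e 77): {"e":77,"rdq":99}
After op 12 (remove /rdq): {"e":77}
After op 13 (replace /e 93): {"e":93}
After op 14 (add /n 51): {"e":93,"n":51}
After op 15 (replace /n 42): {"e":93,"n":42}
After op 16 (add /hui 41): {"e":93,"hui":41,"n":42}
After op 17 (replace /n 4): {"e":93,"hui":41,"n":4}
After op 18 (replace /e 51): {"e":51,"hui":41,"n":4}
After op 19 (replace /n 78): {"e":51,"hui":41,"n":78}
After op 20 (add /oy 55): {"e":51,"hui":41,"n":78,"oy":55}
After op 21 (replace /e 50): {"e":50,"hui":41,"n":78,"oy":55}
After op 22 (remove /n): {"e":50,"hui":41,"oy":55}
After op 23 (add /uu 1): {"e":50,"hui":41,"oy":55,"uu":1}
Size at the root: 4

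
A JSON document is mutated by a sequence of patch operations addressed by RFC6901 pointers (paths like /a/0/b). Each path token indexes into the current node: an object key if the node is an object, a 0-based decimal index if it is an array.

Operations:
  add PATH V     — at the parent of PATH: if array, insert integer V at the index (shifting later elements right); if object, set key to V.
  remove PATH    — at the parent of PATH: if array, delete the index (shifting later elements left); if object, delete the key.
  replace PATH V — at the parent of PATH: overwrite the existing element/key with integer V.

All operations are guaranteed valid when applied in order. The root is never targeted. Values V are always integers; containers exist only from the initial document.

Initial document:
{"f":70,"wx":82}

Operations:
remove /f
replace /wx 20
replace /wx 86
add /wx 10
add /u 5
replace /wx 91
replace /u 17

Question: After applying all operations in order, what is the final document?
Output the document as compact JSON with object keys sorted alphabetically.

After op 1 (remove /f): {"wx":82}
After op 2 (replace /wx 20): {"wx":20}
After op 3 (replace /wx 86): {"wx":86}
After op 4 (add /wx 10): {"wx":10}
After op 5 (add /u 5): {"u":5,"wx":10}
After op 6 (replace /wx 91): {"u":5,"wx":91}
After op 7 (replace /u 17): {"u":17,"wx":91}

Answer: {"u":17,"wx":91}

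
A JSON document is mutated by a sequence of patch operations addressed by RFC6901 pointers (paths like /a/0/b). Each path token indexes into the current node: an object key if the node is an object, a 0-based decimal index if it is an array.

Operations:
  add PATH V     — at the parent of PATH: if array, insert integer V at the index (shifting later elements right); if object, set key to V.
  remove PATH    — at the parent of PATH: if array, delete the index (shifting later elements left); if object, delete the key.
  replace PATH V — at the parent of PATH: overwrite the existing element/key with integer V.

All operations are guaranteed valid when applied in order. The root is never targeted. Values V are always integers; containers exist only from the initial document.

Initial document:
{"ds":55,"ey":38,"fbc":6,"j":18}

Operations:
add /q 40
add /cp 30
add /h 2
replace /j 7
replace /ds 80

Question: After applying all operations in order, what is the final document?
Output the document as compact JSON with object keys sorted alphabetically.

After op 1 (add /q 40): {"ds":55,"ey":38,"fbc":6,"j":18,"q":40}
After op 2 (add /cp 30): {"cp":30,"ds":55,"ey":38,"fbc":6,"j":18,"q":40}
After op 3 (add /h 2): {"cp":30,"ds":55,"ey":38,"fbc":6,"h":2,"j":18,"q":40}
After op 4 (replace /j 7): {"cp":30,"ds":55,"ey":38,"fbc":6,"h":2,"j":7,"q":40}
After op 5 (replace /ds 80): {"cp":30,"ds":80,"ey":38,"fbc":6,"h":2,"j":7,"q":40}

Answer: {"cp":30,"ds":80,"ey":38,"fbc":6,"h":2,"j":7,"q":40}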